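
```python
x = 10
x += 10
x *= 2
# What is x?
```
Trace:
  x=10
  x=20
  x=40

Final answer: 40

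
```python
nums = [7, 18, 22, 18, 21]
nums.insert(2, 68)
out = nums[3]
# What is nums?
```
Trace:
  nums=[7, 18, 22, 18, 21]
  nums=[7, 18, 68, 22, 18, 21]
  nums=[7, 18, 68, 22, 18, 21], out=22

Final answer: [7, 18, 68, 22, 18, 21]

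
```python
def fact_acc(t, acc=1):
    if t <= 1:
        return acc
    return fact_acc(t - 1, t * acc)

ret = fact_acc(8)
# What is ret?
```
Call trace:
fact_acc(t=8, acc=1)
  fact_acc(t=7, acc=8)
    fact_acc(t=6, acc=56)
      fact_acc(t=5, acc=336)
        fact_acc(t=4, acc=1680)
          fact_acc(t=3, acc=6720)
            fact_acc(t=2, acc=20160)
              fact_acc(t=1, acc=40320)
              -> return 40320
            -> return 40320
          -> return 40320
        -> return 40320
      -> return 40320
    -> return 40320
  -> return 40320
-> return 40320

Final answer: 40320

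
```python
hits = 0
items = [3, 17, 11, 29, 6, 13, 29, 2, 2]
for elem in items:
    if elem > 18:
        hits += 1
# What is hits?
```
Trace:
  hits=0
  hits=0, elem=3
  hits=0, elem=17
  hits=0, elem=11
  hits=1, elem=29
  hits=1, elem=6
  hits=1, elem=13
  hits=2, elem=29
  hits=2, elem=2
  hits=2, elem=2

Final answer: 2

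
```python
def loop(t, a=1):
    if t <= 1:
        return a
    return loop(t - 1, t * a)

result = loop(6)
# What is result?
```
Call trace:
loop(t=6, a=1)
  loop(t=5, a=6)
    loop(t=4, a=30)
      loop(t=3, a=120)
        loop(t=2, a=360)
          loop(t=1, a=720)
          -> return 720
        -> return 720
      -> return 720
    -> return 720
  -> return 720
-> return 720

Final answer: 720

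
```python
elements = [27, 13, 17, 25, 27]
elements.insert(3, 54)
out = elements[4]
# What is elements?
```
Trace:
  elements=[27, 13, 17, 25, 27]
  elements=[27, 13, 17, 54, 25, 27]
  elements=[27, 13, 17, 54, 25, 27], out=25

Final answer: [27, 13, 17, 54, 25, 27]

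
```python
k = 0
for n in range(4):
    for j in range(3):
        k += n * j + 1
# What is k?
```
Trace:
  k=0
  k=1, n=0, j=0
  k=2, n=0, j=1
  k=3, n=0, j=2
  k=4, n=1, j=0
  k=6, n=1, j=1
  k=9, n=1, j=2
  k=10, n=2, j=0
  k=13, n=2, j=1
  k=18, n=2, j=2
  k=19, n=3, j=0
  k=23, n=3, j=1
  k=30, n=3, j=2

Final answer: 30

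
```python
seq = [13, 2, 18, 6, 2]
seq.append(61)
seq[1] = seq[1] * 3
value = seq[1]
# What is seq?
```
Trace:
  seq=[13, 2, 18, 6, 2]
  seq=[13, 2, 18, 6, 2, 61]
  seq=[13, 6, 18, 6, 2, 61]
  seq=[13, 6, 18, 6, 2, 61], value=6

Final answer: [13, 6, 18, 6, 2, 61]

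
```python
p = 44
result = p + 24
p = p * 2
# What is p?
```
Trace:
  p=44
  p=44, result=68
  p=88, result=68

Final answer: 88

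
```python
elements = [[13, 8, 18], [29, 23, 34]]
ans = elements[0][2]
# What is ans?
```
Trace:
  elements=[[13, 8, 18], [29, 23, 34]]
  elements=[[13, 8, 18], [29, 23, 34]], ans=18

Final answer: 18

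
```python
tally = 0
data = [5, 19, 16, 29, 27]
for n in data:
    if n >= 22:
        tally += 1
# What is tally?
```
Trace:
  tally=0
  tally=0, n=5
  tally=0, n=19
  tally=0, n=16
  tally=1, n=29
  tally=2, n=27

Final answer: 2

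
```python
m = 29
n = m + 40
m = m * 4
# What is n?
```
Trace:
  m=29
  m=29, n=69
  m=116, n=69

Final answer: 69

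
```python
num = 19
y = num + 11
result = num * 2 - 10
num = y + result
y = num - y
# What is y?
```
Trace:
  num=19
  num=19, y=30
  num=19, y=30, result=28
  num=58, y=30, result=28
  num=58, y=28, result=28

Final answer: 28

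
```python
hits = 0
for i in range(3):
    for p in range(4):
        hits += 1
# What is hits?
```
Trace:
  hits=0
  hits=1, i=0, p=0
  hits=2, i=0, p=1
  hits=3, i=0, p=2
  hits=4, i=0, p=3
  hits=5, i=1, p=0
  hits=6, i=1, p=1
  hits=7, i=1, p=2
  hits=8, i=1, p=3
  hits=9, i=2, p=0
  hits=10, i=2, p=1
  hits=11, i=2, p=2
  hits=12, i=2, p=3

Final answer: 12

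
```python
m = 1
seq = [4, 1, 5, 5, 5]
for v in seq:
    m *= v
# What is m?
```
Trace:
  m=1
  m=4, v=4
  m=4, v=1
  m=20, v=5
  m=100, v=5
  m=500, v=5

Final answer: 500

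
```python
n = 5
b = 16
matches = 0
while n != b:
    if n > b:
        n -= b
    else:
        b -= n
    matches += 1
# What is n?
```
Trace:
  n=5
  n=5, b=16
  n=5, b=16, matches=0
  n=5, b=11, matches=1
  n=5, b=6, matches=2
  n=5, b=1, matches=3
  n=4, b=1, matches=4
  n=3, b=1, matches=5
  n=2, b=1, matches=6
  n=1, b=1, matches=7

Final answer: 1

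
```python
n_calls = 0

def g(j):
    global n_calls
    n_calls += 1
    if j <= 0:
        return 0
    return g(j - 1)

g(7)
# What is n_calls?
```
Call trace:
g(j=7)
  g(j=6)
    g(j=5)
      g(j=4)
        g(j=3)
          g(j=2)
            g(j=1)
              g(j=0)
              -> return 0
            -> return 0
          -> return 0
        -> return 0
      -> return 0
    -> return 0
  -> return 0
-> return 0

n_calls is incremented once per call. g is entered once for each j = 7, 6, 5, 4, 3, 2, 1, 0 (the j <= 0 call returns without recursing), i.e. 7 + 1 calls.
n_calls = 8

Final answer: 8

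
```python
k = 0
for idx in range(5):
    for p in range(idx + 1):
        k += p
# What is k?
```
Trace:
  k=0
  k=0, idx=0, p=0
  k=0, idx=1, p=0
  k=1, idx=1, p=1
  k=1, idx=2, p=0
  k=2, idx=2, p=1
  k=4, idx=2, p=2
  k=4, idx=3, p=0
  k=5, idx=3, p=1
  k=7, idx=3, p=2
  k=10, idx=3, p=3
  k=10, idx=4, p=0
  k=11, idx=4, p=1
  k=13, idx=4, p=2
  k=16, idx=4, p=3
  k=20, idx=4, p=4

Final answer: 20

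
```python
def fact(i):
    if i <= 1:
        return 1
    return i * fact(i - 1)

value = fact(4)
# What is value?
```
Call trace:
fact(i=4)
  fact(i=3)
    fact(i=2)
      fact(i=1)
      -> return 1
    -> return 2
  -> return 6
-> return 24

Final answer: 24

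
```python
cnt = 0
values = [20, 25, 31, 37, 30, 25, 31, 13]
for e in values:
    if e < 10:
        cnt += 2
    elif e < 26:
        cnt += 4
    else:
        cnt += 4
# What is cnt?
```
Trace:
  cnt=0
  cnt=4, e=20
  cnt=8, e=25
  cnt=12, e=31
  cnt=16, e=37
  cnt=20, e=30
  cnt=24, e=25
  cnt=28, e=31
  cnt=32, e=13

Final answer: 32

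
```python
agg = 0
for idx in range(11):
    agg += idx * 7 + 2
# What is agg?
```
Trace:
  agg=0
  agg=2, idx=0
  agg=11, idx=1
  agg=27, idx=2
  agg=50, idx=3
  agg=80, idx=4
  agg=117, idx=5
  agg=161, idx=6
  agg=212, idx=7
  agg=270, idx=8
  agg=335, idx=9
  agg=407, idx=10

Final answer: 407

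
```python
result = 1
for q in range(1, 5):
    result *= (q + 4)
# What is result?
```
Trace:
  result=1
  result=5, q=1
  result=30, q=2
  result=210, q=3
  result=1680, q=4

Final answer: 1680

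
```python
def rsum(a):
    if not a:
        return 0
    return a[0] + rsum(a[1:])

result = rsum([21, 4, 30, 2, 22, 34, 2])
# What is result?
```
Call trace:
rsum(a=[21, 4, 30, 2, 22, 34, 2])
  rsum(a=[4, 30, 2, 22, 34, 2])
    rsum(a=[30, 2, 22, 34, 2])
      rsum(a=[2, 22, 34, 2])
        rsum(a=[22, 34, 2])
          rsum(a=[34, 2])
            rsum(a=[2])
              rsum(a=[])
              -> return 0
            -> return 2
          -> return 36
        -> return 58
      -> return 60
    -> return 90
  -> return 94
-> return 115

Final answer: 115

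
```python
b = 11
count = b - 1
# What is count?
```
Trace:
  b=11
  b=11, count=10

Final answer: 10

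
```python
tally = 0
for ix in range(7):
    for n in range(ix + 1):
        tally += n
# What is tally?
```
Trace:
  tally=0
  tally=0, ix=0, n=0
  tally=0, ix=1, n=0
  tally=1, ix=1, n=1
  tally=1, ix=2, n=0
  tally=2, ix=2, n=1
  tally=4, ix=2, n=2
  tally=4, ix=3, n=0
  tally=5, ix=3, n=1
  tally=7, ix=3, n=2
  tally=10, ix=3, n=3
  tally=10, ix=4, n=0
  tally=11, ix=4, n=1
  tally=13, ix=4, n=2
  tally=16, ix=4, n=3
  tally=20, ix=4, n=4
  tally=20, ix=5, n=0
  tally=21, ix=5, n=1
  tally=23, ix=5, n=2
  tally=26, ix=5, n=3
  tally=30, ix=5, n=4
  tally=35, ix=5, n=5
  tally=35, ix=6, n=0
  tally=36, ix=6, n=1
  tally=38, ix=6, n=2
  tally=41, ix=6, n=3
  tally=45, ix=6, n=4
  tally=50, ix=6, n=5
  tally=56, ix=6, n=6

Final answer: 56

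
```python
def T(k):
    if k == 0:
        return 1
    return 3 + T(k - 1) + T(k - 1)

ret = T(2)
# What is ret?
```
Call trace (a repeated sub-call is expanded the first time; later identical calls just restate its return value):
T(k=2)
  T(k=1)
    T(k=0)
    -> return 1
    T(k=0)
    -> return 1
  -> return 5
  T(k=1) -> return 5  (same call as traced above)
-> return 13

Final answer: 13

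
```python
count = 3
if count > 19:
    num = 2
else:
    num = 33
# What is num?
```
Trace:
  count=3
  count=3, num=33

Final answer: 33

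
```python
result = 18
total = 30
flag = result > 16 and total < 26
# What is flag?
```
Trace:
  result=18
  result=18, total=30
  result=18, total=30, flag=False

Final answer: False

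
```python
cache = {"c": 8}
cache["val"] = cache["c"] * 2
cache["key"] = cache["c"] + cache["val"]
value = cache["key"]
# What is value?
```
Trace:
  cache={'c': 8}
  cache={'c': 8, 'val': 16}
  cache={'c': 8, 'val': 16, 'key': 24}
  cache={'c': 8, 'val': 16, 'key': 24}, value=24

Final answer: 24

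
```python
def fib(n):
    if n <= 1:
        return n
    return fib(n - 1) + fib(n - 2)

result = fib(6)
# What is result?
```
Call trace (a repeated sub-call is expanded the first time; later identical calls just restate its return value):
fib(n=6)
  fib(n=5)
    fib(n=4)
      fib(n=3)
        fib(n=2)
          fib(n=1)
          -> return 1
          fib(n=0)
          -> return 0
        -> return 1
        fib(n=1)
        -> return 1
      -> return 2
      fib(n=2) -> return 1  (same call as traced above)
    -> return 3
    fib(n=3) -> return 2  (same call as traced above)
  -> return 5
  fib(n=4) -> return 3  (same call as traced above)
-> return 8

Final answer: 8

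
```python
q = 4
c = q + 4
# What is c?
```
Trace:
  q=4
  q=4, c=8

Final answer: 8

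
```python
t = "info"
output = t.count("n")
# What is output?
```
Trace:
  t='info'
  t='info', output=1

Final answer: 1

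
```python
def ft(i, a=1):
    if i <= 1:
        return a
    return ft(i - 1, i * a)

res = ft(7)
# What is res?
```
Call trace:
ft(i=7, a=1)
  ft(i=6, a=7)
    ft(i=5, a=42)
      ft(i=4, a=210)
        ft(i=3, a=840)
          ft(i=2, a=2520)
            ft(i=1, a=5040)
            -> return 5040
          -> return 5040
        -> return 5040
      -> return 5040
    -> return 5040
  -> return 5040
-> return 5040

Final answer: 5040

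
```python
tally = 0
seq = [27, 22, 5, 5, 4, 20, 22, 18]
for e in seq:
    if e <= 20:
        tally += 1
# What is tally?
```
Trace:
  tally=0
  tally=0, e=27
  tally=0, e=22
  tally=1, e=5
  tally=2, e=5
  tally=3, e=4
  tally=4, e=20
  tally=4, e=22
  tally=5, e=18

Final answer: 5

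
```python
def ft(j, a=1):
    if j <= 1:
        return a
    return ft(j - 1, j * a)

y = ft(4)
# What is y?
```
Call trace:
ft(j=4, a=1)
  ft(j=3, a=4)
    ft(j=2, a=12)
      ft(j=1, a=24)
      -> return 24
    -> return 24
  -> return 24
-> return 24

Final answer: 24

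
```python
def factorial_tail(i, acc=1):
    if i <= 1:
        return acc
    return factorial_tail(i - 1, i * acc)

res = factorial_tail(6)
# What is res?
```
Call trace:
factorial_tail(i=6, acc=1)
  factorial_tail(i=5, acc=6)
    factorial_tail(i=4, acc=30)
      factorial_tail(i=3, acc=120)
        factorial_tail(i=2, acc=360)
          factorial_tail(i=1, acc=720)
          -> return 720
        -> return 720
      -> return 720
    -> return 720
  -> return 720
-> return 720

Final answer: 720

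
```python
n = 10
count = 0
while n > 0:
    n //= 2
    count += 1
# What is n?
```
Trace:
  n=10
  n=10, count=0
  n=5, count=1
  n=2, count=2
  n=1, count=3
  n=0, count=4

Final answer: 0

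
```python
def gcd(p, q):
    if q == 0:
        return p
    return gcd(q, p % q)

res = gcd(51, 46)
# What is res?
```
Call trace:
gcd(p=51, q=46)
  gcd(p=46, q=5)
    gcd(p=5, q=1)
      gcd(p=1, q=0)
      -> return 1
    -> return 1
  -> return 1
-> return 1

Final answer: 1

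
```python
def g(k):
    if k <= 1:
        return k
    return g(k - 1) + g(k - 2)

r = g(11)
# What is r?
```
Call trace (a repeated sub-call is expanded the first time; later identical calls just restate its return value):
g(k=11)
  g(k=10)
    g(k=9)
      g(k=8)
        g(k=7)
          g(k=6)
            g(k=5)
              g(k=4)
                g(k=3)
                  g(k=2)
                    g(k=1)
                    -> return 1
                    g(k=0)
                    -> return 0
                  -> return 1
                  g(k=1)
                  -> return 1
                -> return 2
                g(k=2) -> return 1  (same call as traced above)
              -> return 3
              g(k=3) -> return 2  (same call as traced above)
            -> return 5
            g(k=4) -> return 3  (same call as traced above)
          -> return 8
          g(k=5) -> return 5  (same call as traced above)
        -> return 13
        g(k=6) -> return 8  (same call as traced above)
      -> return 21
      g(k=7) -> return 13  (same call as traced above)
    -> return 34
    g(k=8) -> return 21  (same call as traced above)
  -> return 55
  g(k=9) -> return 34  (same call as traced above)
-> return 89

Final answer: 89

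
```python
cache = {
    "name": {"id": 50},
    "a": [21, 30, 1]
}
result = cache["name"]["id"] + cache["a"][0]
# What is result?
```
Trace:
  cache={'name': {'id': 50}, 'a': [21, 30, 1]}
  cache={'name': {'id': 50}, 'a': [21, 30, 1]}, result=71

Final answer: 71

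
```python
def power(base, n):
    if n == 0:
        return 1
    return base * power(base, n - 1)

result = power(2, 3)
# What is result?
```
Call trace:
power(base=2, n=3)
  power(base=2, n=2)
    power(base=2, n=1)
      power(base=2, n=0)
      -> return 1
    -> return 2
  -> return 4
-> return 8

Final answer: 8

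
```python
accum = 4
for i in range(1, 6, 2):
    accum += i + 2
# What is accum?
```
Trace:
  accum=4
  accum=7, i=1
  accum=12, i=3
  accum=19, i=5

Final answer: 19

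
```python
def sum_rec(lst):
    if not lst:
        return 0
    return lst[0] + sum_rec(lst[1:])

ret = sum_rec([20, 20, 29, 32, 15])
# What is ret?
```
Call trace:
sum_rec(lst=[20, 20, 29, 32, 15])
  sum_rec(lst=[20, 29, 32, 15])
    sum_rec(lst=[29, 32, 15])
      sum_rec(lst=[32, 15])
        sum_rec(lst=[15])
          sum_rec(lst=[])
          -> return 0
        -> return 15
      -> return 47
    -> return 76
  -> return 96
-> return 116

Final answer: 116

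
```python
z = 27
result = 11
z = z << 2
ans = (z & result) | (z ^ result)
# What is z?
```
Trace:
  z=27
  z=27, result=11
  z=108, result=11
  z=108, result=11, ans=111

Final answer: 108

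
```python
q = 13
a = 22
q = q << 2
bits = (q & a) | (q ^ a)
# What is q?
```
Trace:
  q=13
  q=13, a=22
  q=52, a=22
  q=52, a=22, bits=54

Final answer: 52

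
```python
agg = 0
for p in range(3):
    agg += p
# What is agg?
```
Trace:
  agg=0
  agg=0, p=0
  agg=1, p=1
  agg=3, p=2

Final answer: 3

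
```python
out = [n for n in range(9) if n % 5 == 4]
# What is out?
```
Trace:
  n=0
  n=1
  n=2
  n=3
  n=4
  n=5
  n=6
  n=7
  n=8
  out=[4]

Final answer: [4]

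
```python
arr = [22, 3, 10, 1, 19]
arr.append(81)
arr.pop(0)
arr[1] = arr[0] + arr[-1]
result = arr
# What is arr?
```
Trace:
  arr=[22, 3, 10, 1, 19]
  arr=[22, 3, 10, 1, 19, 81]
  arr=[3, 10, 1, 19, 81]
  arr=[3, 84, 1, 19, 81]
  arr=[3, 84, 1, 19, 81], result=[3, 84, 1, 19, 81]

Final answer: [3, 84, 1, 19, 81]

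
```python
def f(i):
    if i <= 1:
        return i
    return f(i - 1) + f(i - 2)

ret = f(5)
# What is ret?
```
Call trace (a repeated sub-call is expanded the first time; later identical calls just restate its return value):
f(i=5)
  f(i=4)
    f(i=3)
      f(i=2)
        f(i=1)
        -> return 1
        f(i=0)
        -> return 0
      -> return 1
      f(i=1)
      -> return 1
    -> return 2
    f(i=2) -> return 1  (same call as traced above)
  -> return 3
  f(i=3) -> return 2  (same call as traced above)
-> return 5

Final answer: 5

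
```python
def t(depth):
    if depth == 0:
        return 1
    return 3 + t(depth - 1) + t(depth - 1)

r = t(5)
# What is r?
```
Call trace (a repeated sub-call is expanded the first time; later identical calls just restate its return value):
t(depth=5)
  t(depth=4)
    t(depth=3)
      t(depth=2)
        t(depth=1)
          t(depth=0)
          -> return 1
          t(depth=0)
          -> return 1
        -> return 5
        t(depth=1) -> return 5  (same call as traced above)
      -> return 13
      t(depth=2) -> return 13  (same call as traced above)
    -> return 29
    t(depth=3) -> return 29  (same call as traced above)
  -> return 61
  t(depth=4) -> return 61  (same call as traced above)
-> return 125

Final answer: 125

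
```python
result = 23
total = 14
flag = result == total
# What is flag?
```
Trace:
  result=23
  result=23, total=14
  result=23, total=14, flag=False

Final answer: False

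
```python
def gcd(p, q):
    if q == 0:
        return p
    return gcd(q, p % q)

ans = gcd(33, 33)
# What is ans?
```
Call trace:
gcd(p=33, q=33)
  gcd(p=33, q=0)
  -> return 33
-> return 33

Final answer: 33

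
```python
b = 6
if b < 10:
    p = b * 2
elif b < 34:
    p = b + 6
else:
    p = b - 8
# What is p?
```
Trace:
  b=6
  b=6, p=12

Final answer: 12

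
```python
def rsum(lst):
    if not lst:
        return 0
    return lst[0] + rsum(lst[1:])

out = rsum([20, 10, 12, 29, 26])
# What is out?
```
Call trace:
rsum(lst=[20, 10, 12, 29, 26])
  rsum(lst=[10, 12, 29, 26])
    rsum(lst=[12, 29, 26])
      rsum(lst=[29, 26])
        rsum(lst=[26])
          rsum(lst=[])
          -> return 0
        -> return 26
      -> return 55
    -> return 67
  -> return 77
-> return 97

Final answer: 97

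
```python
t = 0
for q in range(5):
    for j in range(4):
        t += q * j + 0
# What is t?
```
Trace:
  t=0
  t=0, q=0, j=0
  t=0, q=0, j=1
  t=0, q=0, j=2
  t=0, q=0, j=3
  t=0, q=1, j=0
  t=1, q=1, j=1
  t=3, q=1, j=2
  t=6, q=1, j=3
  t=6, q=2, j=0
  t=8, q=2, j=1
  t=12, q=2, j=2
  t=18, q=2, j=3
  t=18, q=3, j=0
  t=21, q=3, j=1
  t=27, q=3, j=2
  t=36, q=3, j=3
  t=36, q=4, j=0
  t=40, q=4, j=1
  t=48, q=4, j=2
  t=60, q=4, j=3

Final answer: 60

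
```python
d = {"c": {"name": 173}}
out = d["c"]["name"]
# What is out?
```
Trace:
  d={'c': {'name': 173}}
  d={'c': {'name': 173}}, out=173

Final answer: 173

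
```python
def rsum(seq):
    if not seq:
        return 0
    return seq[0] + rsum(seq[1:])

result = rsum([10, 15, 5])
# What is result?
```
Call trace:
rsum(seq=[10, 15, 5])
  rsum(seq=[15, 5])
    rsum(seq=[5])
      rsum(seq=[])
      -> return 0
    -> return 5
  -> return 20
-> return 30

Final answer: 30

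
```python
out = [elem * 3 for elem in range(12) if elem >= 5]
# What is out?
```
Trace:
  elem=0
  elem=1
  elem=2
  elem=3
  elem=4
  elem=5
  elem=6
  elem=7
  elem=8
  elem=9
  elem=10
  elem=11
  out=[15, 18, 21, 24, 27, 30, 33]

Final answer: [15, 18, 21, 24, 27, 30, 33]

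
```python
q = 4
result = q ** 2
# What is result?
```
Trace:
  q=4
  q=4, result=16

Final answer: 16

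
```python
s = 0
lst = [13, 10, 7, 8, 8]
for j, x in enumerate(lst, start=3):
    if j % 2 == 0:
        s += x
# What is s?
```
Trace:
  s=0
  s=0, j=3, x=13
  s=10, j=4, x=10
  s=10, j=5, x=7
  s=18, j=6, x=8
  s=18, j=7, x=8

Final answer: 18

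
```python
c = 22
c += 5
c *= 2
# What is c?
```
Trace:
  c=22
  c=27
  c=54

Final answer: 54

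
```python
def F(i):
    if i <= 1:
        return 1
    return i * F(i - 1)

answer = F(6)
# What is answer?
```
Call trace:
F(i=6)
  F(i=5)
    F(i=4)
      F(i=3)
        F(i=2)
          F(i=1)
          -> return 1
        -> return 2
      -> return 6
    -> return 24
  -> return 120
-> return 720

Final answer: 720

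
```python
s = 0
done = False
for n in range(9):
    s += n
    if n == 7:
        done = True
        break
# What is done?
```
Trace:
  s=0
  s=0, done=False
  s=0, done=False, n=0
  s=1, done=False, n=1
  s=3, done=False, n=2
  s=6, done=False, n=3
  s=10, done=False, n=4
  s=15, done=False, n=5
  s=21, done=False, n=6
  s=28, done=True, n=7

Final answer: True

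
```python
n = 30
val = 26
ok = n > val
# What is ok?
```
Trace:
  n=30
  n=30, val=26
  n=30, val=26, ok=True

Final answer: True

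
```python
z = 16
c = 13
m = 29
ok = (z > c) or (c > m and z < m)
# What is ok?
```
Trace:
  z=16
  z=16, c=13
  z=16, c=13, m=29
  z=16, c=13, m=29, ok=True

Final answer: True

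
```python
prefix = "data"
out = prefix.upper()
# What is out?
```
Trace:
  prefix='data'
  prefix='data', out='DATA'

Final answer: 'DATA'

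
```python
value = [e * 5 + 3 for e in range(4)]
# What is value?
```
Trace:
  e=0
  e=1
  e=2
  e=3
  value=[3, 8, 13, 18]

Final answer: [3, 8, 13, 18]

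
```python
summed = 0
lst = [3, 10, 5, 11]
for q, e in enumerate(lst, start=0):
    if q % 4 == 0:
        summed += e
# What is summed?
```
Trace:
  summed=0
  summed=3, q=0, e=3
  summed=3, q=1, e=10
  summed=3, q=2, e=5
  summed=3, q=3, e=11

Final answer: 3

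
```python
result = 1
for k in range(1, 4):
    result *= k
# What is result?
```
Trace:
  result=1
  result=1, k=1
  result=2, k=2
  result=6, k=3

Final answer: 6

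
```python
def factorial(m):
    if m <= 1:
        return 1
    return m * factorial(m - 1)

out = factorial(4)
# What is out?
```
Call trace:
factorial(m=4)
  factorial(m=3)
    factorial(m=2)
      factorial(m=1)
      -> return 1
    -> return 2
  -> return 6
-> return 24

Final answer: 24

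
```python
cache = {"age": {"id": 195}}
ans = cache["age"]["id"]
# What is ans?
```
Trace:
  cache={'age': {'id': 195}}
  cache={'age': {'id': 195}}, ans=195

Final answer: 195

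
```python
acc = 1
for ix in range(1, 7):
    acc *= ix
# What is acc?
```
Trace:
  acc=1
  acc=1, ix=1
  acc=2, ix=2
  acc=6, ix=3
  acc=24, ix=4
  acc=120, ix=5
  acc=720, ix=6

Final answer: 720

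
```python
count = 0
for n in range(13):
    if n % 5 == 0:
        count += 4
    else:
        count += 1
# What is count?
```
Trace:
  count=0
  count=4, n=0
  count=5, n=1
  count=6, n=2
  count=7, n=3
  count=8, n=4
  count=12, n=5
  count=13, n=6
  count=14, n=7
  count=15, n=8
  count=16, n=9
  count=20, n=10
  count=21, n=11
  count=22, n=12

Final answer: 22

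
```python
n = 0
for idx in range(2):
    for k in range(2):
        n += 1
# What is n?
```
Trace:
  n=0
  n=1, idx=0, k=0
  n=2, idx=0, k=1
  n=3, idx=1, k=0
  n=4, idx=1, k=1

Final answer: 4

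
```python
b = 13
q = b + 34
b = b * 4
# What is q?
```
Trace:
  b=13
  b=13, q=47
  b=52, q=47

Final answer: 47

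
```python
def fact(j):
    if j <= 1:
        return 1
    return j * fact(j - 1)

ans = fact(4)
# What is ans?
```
Call trace:
fact(j=4)
  fact(j=3)
    fact(j=2)
      fact(j=1)
      -> return 1
    -> return 2
  -> return 6
-> return 24

Final answer: 24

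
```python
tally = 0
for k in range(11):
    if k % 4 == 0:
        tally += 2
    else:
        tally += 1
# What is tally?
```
Trace:
  tally=0
  tally=2, k=0
  tally=3, k=1
  tally=4, k=2
  tally=5, k=3
  tally=7, k=4
  tally=8, k=5
  tally=9, k=6
  tally=10, k=7
  tally=12, k=8
  tally=13, k=9
  tally=14, k=10

Final answer: 14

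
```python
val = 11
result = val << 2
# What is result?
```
Trace:
  val=11
  val=11, result=44

Final answer: 44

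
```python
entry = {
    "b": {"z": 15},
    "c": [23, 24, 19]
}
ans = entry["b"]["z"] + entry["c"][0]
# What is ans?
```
Trace:
  entry={'b': {'z': 15}, 'c': [23, 24, 19]}
  entry={'b': {'z': 15}, 'c': [23, 24, 19]}, ans=38

Final answer: 38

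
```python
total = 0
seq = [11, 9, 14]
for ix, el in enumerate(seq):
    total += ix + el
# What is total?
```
Trace:
  total=0
  total=11, ix=0, el=11
  total=21, ix=1, el=9
  total=37, ix=2, el=14

Final answer: 37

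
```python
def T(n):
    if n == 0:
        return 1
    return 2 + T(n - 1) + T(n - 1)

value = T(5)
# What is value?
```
Call trace (a repeated sub-call is expanded the first time; later identical calls just restate its return value):
T(n=5)
  T(n=4)
    T(n=3)
      T(n=2)
        T(n=1)
          T(n=0)
          -> return 1
          T(n=0)
          -> return 1
        -> return 4
        T(n=1) -> return 4  (same call as traced above)
      -> return 10
      T(n=2) -> return 10  (same call as traced above)
    -> return 22
    T(n=3) -> return 22  (same call as traced above)
  -> return 46
  T(n=4) -> return 46  (same call as traced above)
-> return 94

Final answer: 94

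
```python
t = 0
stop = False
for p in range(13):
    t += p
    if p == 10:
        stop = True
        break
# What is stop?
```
Trace:
  t=0
  t=0, stop=False
  t=0, stop=False, p=0
  t=1, stop=False, p=1
  t=3, stop=False, p=2
  t=6, stop=False, p=3
  t=10, stop=False, p=4
  t=15, stop=False, p=5
  t=21, stop=False, p=6
  t=28, stop=False, p=7
  t=36, stop=False, p=8
  t=45, stop=False, p=9
  t=55, stop=True, p=10

Final answer: True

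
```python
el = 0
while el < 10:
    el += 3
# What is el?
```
Trace:
  el=0
  el=3
  el=6
  el=9
  el=12

Final answer: 12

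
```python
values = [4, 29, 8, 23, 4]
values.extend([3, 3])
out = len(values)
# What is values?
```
Trace:
  values=[4, 29, 8, 23, 4]
  values=[4, 29, 8, 23, 4, 3, 3]
  values=[4, 29, 8, 23, 4, 3, 3], out=7

Final answer: [4, 29, 8, 23, 4, 3, 3]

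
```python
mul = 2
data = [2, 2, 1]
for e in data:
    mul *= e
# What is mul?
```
Trace:
  mul=2
  mul=4, e=2
  mul=8, e=2
  mul=8, e=1

Final answer: 8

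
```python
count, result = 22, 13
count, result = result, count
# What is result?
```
Trace:
  count=22, result=13
  count=13, result=22

Final answer: 22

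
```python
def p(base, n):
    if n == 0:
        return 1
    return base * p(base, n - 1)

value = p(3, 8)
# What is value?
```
Call trace:
p(base=3, n=8)
  p(base=3, n=7)
    p(base=3, n=6)
      p(base=3, n=5)
        p(base=3, n=4)
          p(base=3, n=3)
            p(base=3, n=2)
              p(base=3, n=1)
                p(base=3, n=0)
                -> return 1
              -> return 3
            -> return 9
          -> return 27
        -> return 81
      -> return 243
    -> return 729
  -> return 2187
-> return 6561

Final answer: 6561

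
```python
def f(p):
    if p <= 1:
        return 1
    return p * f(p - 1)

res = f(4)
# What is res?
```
Call trace:
f(p=4)
  f(p=3)
    f(p=2)
      f(p=1)
      -> return 1
    -> return 2
  -> return 6
-> return 24

Final answer: 24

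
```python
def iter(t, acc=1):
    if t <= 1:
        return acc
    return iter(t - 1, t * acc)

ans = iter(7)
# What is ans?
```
Call trace:
iter(t=7, acc=1)
  iter(t=6, acc=7)
    iter(t=5, acc=42)
      iter(t=4, acc=210)
        iter(t=3, acc=840)
          iter(t=2, acc=2520)
            iter(t=1, acc=5040)
            -> return 5040
          -> return 5040
        -> return 5040
      -> return 5040
    -> return 5040
  -> return 5040
-> return 5040

Final answer: 5040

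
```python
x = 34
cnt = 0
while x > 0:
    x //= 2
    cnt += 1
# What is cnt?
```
Trace:
  x=34
  x=34, cnt=0
  x=17, cnt=1
  x=8, cnt=2
  x=4, cnt=3
  x=2, cnt=4
  x=1, cnt=5
  x=0, cnt=6

Final answer: 6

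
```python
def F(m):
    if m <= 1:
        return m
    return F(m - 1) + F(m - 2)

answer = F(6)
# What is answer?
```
Call trace (a repeated sub-call is expanded the first time; later identical calls just restate its return value):
F(m=6)
  F(m=5)
    F(m=4)
      F(m=3)
        F(m=2)
          F(m=1)
          -> return 1
          F(m=0)
          -> return 0
        -> return 1
        F(m=1)
        -> return 1
      -> return 2
      F(m=2) -> return 1  (same call as traced above)
    -> return 3
    F(m=3) -> return 2  (same call as traced above)
  -> return 5
  F(m=4) -> return 3  (same call as traced above)
-> return 8

Final answer: 8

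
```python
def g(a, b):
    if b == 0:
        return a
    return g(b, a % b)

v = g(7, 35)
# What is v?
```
Call trace:
g(a=7, b=35)
  g(a=35, b=7)
    g(a=7, b=0)
    -> return 7
  -> return 7
-> return 7

Final answer: 7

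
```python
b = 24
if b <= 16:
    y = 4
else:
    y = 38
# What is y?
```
Trace:
  b=24
  b=24, y=38

Final answer: 38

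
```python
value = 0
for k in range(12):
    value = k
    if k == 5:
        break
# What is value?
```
Trace:
  value=0
  value=0, k=0
  value=1, k=1
  value=2, k=2
  value=3, k=3
  value=4, k=4
  value=5, k=5

Final answer: 5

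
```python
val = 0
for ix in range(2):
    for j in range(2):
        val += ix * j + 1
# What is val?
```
Trace:
  val=0
  val=1, ix=0, j=0
  val=2, ix=0, j=1
  val=3, ix=1, j=0
  val=5, ix=1, j=1

Final answer: 5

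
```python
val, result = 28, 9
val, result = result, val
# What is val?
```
Trace:
  val=28, result=9
  val=9, result=28

Final answer: 9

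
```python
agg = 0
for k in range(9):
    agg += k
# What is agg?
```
Trace:
  agg=0
  agg=0, k=0
  agg=1, k=1
  agg=3, k=2
  agg=6, k=3
  agg=10, k=4
  agg=15, k=5
  agg=21, k=6
  agg=28, k=7
  agg=36, k=8

Final answer: 36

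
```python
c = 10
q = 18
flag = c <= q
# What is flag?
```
Trace:
  c=10
  c=10, q=18
  c=10, q=18, flag=True

Final answer: True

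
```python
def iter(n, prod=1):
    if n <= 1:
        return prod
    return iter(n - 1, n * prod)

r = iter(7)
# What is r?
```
Call trace:
iter(n=7, prod=1)
  iter(n=6, prod=7)
    iter(n=5, prod=42)
      iter(n=4, prod=210)
        iter(n=3, prod=840)
          iter(n=2, prod=2520)
            iter(n=1, prod=5040)
            -> return 5040
          -> return 5040
        -> return 5040
      -> return 5040
    -> return 5040
  -> return 5040
-> return 5040

Final answer: 5040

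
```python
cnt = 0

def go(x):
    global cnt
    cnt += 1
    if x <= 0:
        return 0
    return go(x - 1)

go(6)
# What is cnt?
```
Call trace:
go(x=6)
  go(x=5)
    go(x=4)
      go(x=3)
        go(x=2)
          go(x=1)
            go(x=0)
            -> return 0
          -> return 0
        -> return 0
      -> return 0
    -> return 0
  -> return 0
-> return 0

cnt is incremented once per call. go is entered once for each x = 6, 5, 4, 3, 2, 1, 0 (the x <= 0 call returns without recursing), i.e. 6 + 1 calls.
cnt = 7

Final answer: 7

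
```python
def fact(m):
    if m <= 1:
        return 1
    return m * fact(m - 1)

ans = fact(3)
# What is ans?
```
Call trace:
fact(m=3)
  fact(m=2)
    fact(m=1)
    -> return 1
  -> return 2
-> return 6

Final answer: 6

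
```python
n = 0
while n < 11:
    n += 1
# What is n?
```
Trace:
  n=0
  n=1
  n=2
  n=3
  n=4
  n=5
  n=6
  n=7
  n=8
  n=9
  n=10
  n=11

Final answer: 11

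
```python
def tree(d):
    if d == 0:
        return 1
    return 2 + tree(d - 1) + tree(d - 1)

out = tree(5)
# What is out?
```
Call trace (a repeated sub-call is expanded the first time; later identical calls just restate its return value):
tree(d=5)
  tree(d=4)
    tree(d=3)
      tree(d=2)
        tree(d=1)
          tree(d=0)
          -> return 1
          tree(d=0)
          -> return 1
        -> return 4
        tree(d=1) -> return 4  (same call as traced above)
      -> return 10
      tree(d=2) -> return 10  (same call as traced above)
    -> return 22
    tree(d=3) -> return 22  (same call as traced above)
  -> return 46
  tree(d=4) -> return 46  (same call as traced above)
-> return 94

Final answer: 94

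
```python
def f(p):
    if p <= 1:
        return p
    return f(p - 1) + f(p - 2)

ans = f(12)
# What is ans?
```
Call trace (a repeated sub-call is expanded the first time; later identical calls just restate its return value):
f(p=12)
  f(p=11)
    f(p=10)
      f(p=9)
        f(p=8)
          f(p=7)
            f(p=6)
              f(p=5)
                f(p=4)
                  f(p=3)
                    f(p=2)
                      f(p=1)
                      -> return 1
                      f(p=0)
                      -> return 0
                    -> return 1
                    f(p=1)
                    -> return 1
                  -> return 2
                  f(p=2) -> return 1  (same call as traced above)
                -> return 3
                f(p=3) -> return 2  (same call as traced above)
              -> return 5
              f(p=4) -> return 3  (same call as traced above)
            -> return 8
            f(p=5) -> return 5  (same call as traced above)
          -> return 13
          f(p=6) -> return 8  (same call as traced above)
        -> return 21
        f(p=7) -> return 13  (same call as traced above)
      -> return 34
      f(p=8) -> return 21  (same call as traced above)
    -> return 55
    f(p=9) -> return 34  (same call as traced above)
  -> return 89
  f(p=10) -> return 55  (same call as traced above)
-> return 144

Final answer: 144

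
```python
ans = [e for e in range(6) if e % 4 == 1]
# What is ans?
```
Trace:
  e=0
  e=1
  e=2
  e=3
  e=4
  e=5
  ans=[1, 5]

Final answer: [1, 5]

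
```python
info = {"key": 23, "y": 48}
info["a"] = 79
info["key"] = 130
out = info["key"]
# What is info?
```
Trace:
  info={'key': 23, 'y': 48}
  info={'key': 23, 'y': 48, 'a': 79}
  info={'key': 130, 'y': 48, 'a': 79}
  info={'key': 130, 'y': 48, 'a': 79}, out=130

Final answer: {'key': 130, 'y': 48, 'a': 79}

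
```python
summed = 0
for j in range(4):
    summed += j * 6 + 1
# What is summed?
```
Trace:
  summed=0
  summed=1, j=0
  summed=8, j=1
  summed=21, j=2
  summed=40, j=3

Final answer: 40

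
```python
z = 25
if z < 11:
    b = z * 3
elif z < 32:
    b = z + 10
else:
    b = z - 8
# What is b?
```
Trace:
  z=25
  z=25, b=35

Final answer: 35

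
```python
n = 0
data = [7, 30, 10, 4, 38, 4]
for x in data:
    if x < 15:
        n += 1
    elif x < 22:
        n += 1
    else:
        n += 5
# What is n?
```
Trace:
  n=0
  n=1, x=7
  n=6, x=30
  n=7, x=10
  n=8, x=4
  n=13, x=38
  n=14, x=4

Final answer: 14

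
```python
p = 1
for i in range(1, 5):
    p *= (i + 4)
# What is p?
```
Trace:
  p=1
  p=5, i=1
  p=30, i=2
  p=210, i=3
  p=1680, i=4

Final answer: 1680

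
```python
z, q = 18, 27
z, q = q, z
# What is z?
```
Trace:
  z=18, q=27
  z=27, q=18

Final answer: 27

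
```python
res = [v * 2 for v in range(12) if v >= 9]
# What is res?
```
Trace:
  v=0
  v=1
  v=2
  v=3
  v=4
  v=5
  v=6
  v=7
  v=8
  v=9
  v=10
  v=11
  res=[18, 20, 22]

Final answer: [18, 20, 22]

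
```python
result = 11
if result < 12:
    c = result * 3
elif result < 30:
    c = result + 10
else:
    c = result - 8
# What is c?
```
Trace:
  result=11
  result=11, c=33

Final answer: 33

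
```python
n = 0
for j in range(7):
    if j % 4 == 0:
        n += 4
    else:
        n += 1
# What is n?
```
Trace:
  n=0
  n=4, j=0
  n=5, j=1
  n=6, j=2
  n=7, j=3
  n=11, j=4
  n=12, j=5
  n=13, j=6

Final answer: 13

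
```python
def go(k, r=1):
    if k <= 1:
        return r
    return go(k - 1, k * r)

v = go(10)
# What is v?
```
Call trace:
go(k=10, r=1)
  go(k=9, r=10)
    go(k=8, r=90)
      go(k=7, r=720)
        go(k=6, r=5040)
          go(k=5, r=30240)
            go(k=4, r=151200)
              go(k=3, r=604800)
                go(k=2, r=1814400)
                  go(k=1, r=3628800)
                  -> return 3628800
                -> return 3628800
              -> return 3628800
            -> return 3628800
          -> return 3628800
        -> return 3628800
      -> return 3628800
    -> return 3628800
  -> return 3628800
-> return 3628800

Final answer: 3628800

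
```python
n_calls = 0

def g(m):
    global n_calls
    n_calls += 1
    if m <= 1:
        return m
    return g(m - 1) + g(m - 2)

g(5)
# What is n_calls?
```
Call trace (a repeated sub-call is expanded the first time; later identical calls just restate its return value):
g(m=5)
  g(m=4)
    g(m=3)
      g(m=2)
        g(m=1)
        -> return 1
        g(m=0)
        -> return 0
      -> return 1
      g(m=1)
      -> return 1
    -> return 2
    g(m=2) -> return 1  (same call as traced above)
  -> return 3
  g(m=3) -> return 2  (same call as traced above)
-> return 5

n_calls is incremented once per call, so count the calls in each subtree. Let C(m) = number of calls made by g(m).
C(0) = C(1) = 1 (base case, no recursion); C(m) = 1 + C(m - 1) + C(m - 2) otherwise.
C(2) = 1 + C(1) + C(0) = 1 + 1 + 1 = 3
C(3) = 1 + C(2) + C(1) = 1 + 3 + 1 = 5
C(4) = 1 + C(3) + C(2) = 1 + 5 + 3 = 9
C(5) = 1 + C(4) + C(3) = 1 + 9 + 5 = 15
n_calls = C(5) = 15

Final answer: 15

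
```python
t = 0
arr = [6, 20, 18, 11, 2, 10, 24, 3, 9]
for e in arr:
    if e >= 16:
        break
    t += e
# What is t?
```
Trace:
  t=0
  t=6, e=6
  t=6, e=20

Final answer: 6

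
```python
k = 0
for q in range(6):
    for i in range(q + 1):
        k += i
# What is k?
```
Trace:
  k=0
  k=0, q=0, i=0
  k=0, q=1, i=0
  k=1, q=1, i=1
  k=1, q=2, i=0
  k=2, q=2, i=1
  k=4, q=2, i=2
  k=4, q=3, i=0
  k=5, q=3, i=1
  k=7, q=3, i=2
  k=10, q=3, i=3
  k=10, q=4, i=0
  k=11, q=4, i=1
  k=13, q=4, i=2
  k=16, q=4, i=3
  k=20, q=4, i=4
  k=20, q=5, i=0
  k=21, q=5, i=1
  k=23, q=5, i=2
  k=26, q=5, i=3
  k=30, q=5, i=4
  k=35, q=5, i=5

Final answer: 35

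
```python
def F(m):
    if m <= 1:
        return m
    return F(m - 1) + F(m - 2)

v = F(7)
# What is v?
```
Call trace (a repeated sub-call is expanded the first time; later identical calls just restate its return value):
F(m=7)
  F(m=6)
    F(m=5)
      F(m=4)
        F(m=3)
          F(m=2)
            F(m=1)
            -> return 1
            F(m=0)
            -> return 0
          -> return 1
          F(m=1)
          -> return 1
        -> return 2
        F(m=2) -> return 1  (same call as traced above)
      -> return 3
      F(m=3) -> return 2  (same call as traced above)
    -> return 5
    F(m=4) -> return 3  (same call as traced above)
  -> return 8
  F(m=5) -> return 5  (same call as traced above)
-> return 13

Final answer: 13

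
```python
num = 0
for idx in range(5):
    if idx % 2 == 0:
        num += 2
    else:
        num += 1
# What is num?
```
Trace:
  num=0
  num=2, idx=0
  num=3, idx=1
  num=5, idx=2
  num=6, idx=3
  num=8, idx=4

Final answer: 8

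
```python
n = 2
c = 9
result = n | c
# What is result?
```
Trace:
  n=2
  n=2, c=9
  n=2, c=9, result=11

Final answer: 11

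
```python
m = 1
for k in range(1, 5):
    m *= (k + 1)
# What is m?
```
Trace:
  m=1
  m=2, k=1
  m=6, k=2
  m=24, k=3
  m=120, k=4

Final answer: 120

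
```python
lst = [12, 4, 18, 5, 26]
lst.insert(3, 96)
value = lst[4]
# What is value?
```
Trace:
  lst=[12, 4, 18, 5, 26]
  lst=[12, 4, 18, 96, 5, 26]
  lst=[12, 4, 18, 96, 5, 26], value=5

Final answer: 5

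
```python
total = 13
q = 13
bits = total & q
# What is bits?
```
Trace:
  total=13
  total=13, q=13
  total=13, q=13, bits=13

Final answer: 13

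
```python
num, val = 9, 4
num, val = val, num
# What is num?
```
Trace:
  num=9, val=4
  num=4, val=9

Final answer: 4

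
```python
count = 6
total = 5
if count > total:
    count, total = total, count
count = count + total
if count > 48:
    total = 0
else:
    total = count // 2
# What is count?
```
Trace:
  count=6
  count=6, total=5
  count=5, total=6
  count=11, total=6
  count=11, total=5

Final answer: 11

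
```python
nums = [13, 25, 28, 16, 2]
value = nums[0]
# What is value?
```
Trace:
  nums=[13, 25, 28, 16, 2]
  nums=[13, 25, 28, 16, 2], value=13

Final answer: 13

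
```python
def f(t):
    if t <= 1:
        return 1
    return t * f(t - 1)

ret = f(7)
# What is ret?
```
Call trace:
f(t=7)
  f(t=6)
    f(t=5)
      f(t=4)
        f(t=3)
          f(t=2)
            f(t=1)
            -> return 1
          -> return 2
        -> return 6
      -> return 24
    -> return 120
  -> return 720
-> return 5040

Final answer: 5040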